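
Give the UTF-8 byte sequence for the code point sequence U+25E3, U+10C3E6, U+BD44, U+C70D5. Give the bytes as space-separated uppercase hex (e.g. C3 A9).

U+25E3: 3-byte form → E2 97 A3.
U+10C3E6: 4-byte form → F4 8C 8F A6.
U+BD44: 3-byte form → EB B5 84.
U+C70D5: 4-byte form → F3 87 83 95.
Concatenated (14 bytes): E2 97 A3 F4 8C 8F A6 EB B5 84 F3 87 83 95.

E2 97 A3 F4 8C 8F A6 EB B5 84 F3 87 83 95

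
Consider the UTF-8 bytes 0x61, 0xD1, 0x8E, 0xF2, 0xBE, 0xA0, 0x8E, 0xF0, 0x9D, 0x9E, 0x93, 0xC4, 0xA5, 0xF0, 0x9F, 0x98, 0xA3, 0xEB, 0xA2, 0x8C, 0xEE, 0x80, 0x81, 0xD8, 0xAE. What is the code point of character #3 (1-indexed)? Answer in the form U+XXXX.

U+BE80E

Offset 0: leading byte 0x61 = 01100001 → 1-byte char #1 = 61.
Offset 1: leading byte 0xD1 = 11010001 → 2-byte char #2 = D1 8E.
Offset 3: leading byte 0xF2 = 11110010 → 4-byte char #3 = F2 BE A0 8E.
Leading byte 0xF2 = 11110010 matches 11110xxx → 4-byte sequence.
Byte 1: 0xF2 = 11110010, payload 010 (3 bits).
Byte 2: 0xBE = 10111110 (10xxxxxx ✓), payload 111110.
Byte 3: 0xA0 = 10100000 (10xxxxxx ✓), payload 100000.
Byte 4: 0x8E = 10001110 (10xxxxxx ✓), payload 001110.
Concatenate: 010111110100000001110 = 0xBE80E (21 bits → U+BE80E).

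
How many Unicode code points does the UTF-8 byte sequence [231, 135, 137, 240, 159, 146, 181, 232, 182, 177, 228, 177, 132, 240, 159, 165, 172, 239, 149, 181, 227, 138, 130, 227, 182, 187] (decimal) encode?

8

Byte at offset 0: 0xE7 = 11100111 → 3-byte char (#1). Advance 3.
Byte at offset 3: 0xF0 = 11110000 → 4-byte char (#2). Advance 4.
Byte at offset 7: 0xE8 = 11101000 → 3-byte char (#3). Advance 3.
Byte at offset 10: 0xE4 = 11100100 → 3-byte char (#4). Advance 3.
Byte at offset 13: 0xF0 = 11110000 → 4-byte char (#5). Advance 4.
Byte at offset 17: 0xEF = 11101111 → 3-byte char (#6). Advance 3.
Byte at offset 20: 0xE3 = 11100011 → 3-byte char (#7). Advance 3.
Byte at offset 23: 0xE3 = 11100011 → 3-byte char (#8). Advance 3.
Reached end at offset 26 after 8 code points.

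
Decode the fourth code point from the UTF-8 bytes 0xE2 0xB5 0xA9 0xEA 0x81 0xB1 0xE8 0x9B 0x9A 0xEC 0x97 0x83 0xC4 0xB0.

Offset 0: leading byte 0xE2 = 11100010 → 3-byte char #1 = E2 B5 A9.
Offset 3: leading byte 0xEA = 11101010 → 3-byte char #2 = EA 81 B1.
Offset 6: leading byte 0xE8 = 11101000 → 3-byte char #3 = E8 9B 9A.
Offset 9: leading byte 0xEC = 11101100 → 3-byte char #4 = EC 97 83.
Leading byte 0xEC = 11101100 matches 1110xxxx → 3-byte sequence.
Byte 1: 0xEC = 11101100, payload 1100 (4 bits).
Byte 2: 0x97 = 10010111 (10xxxxxx ✓), payload 010111.
Byte 3: 0x83 = 10000011 (10xxxxxx ✓), payload 000011.
Concatenate: 1100010111000011 = 0xC5C3 (16 bits → U+C5C3).

U+C5C3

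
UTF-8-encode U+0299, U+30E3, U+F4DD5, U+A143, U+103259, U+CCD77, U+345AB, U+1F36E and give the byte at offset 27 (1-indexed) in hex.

1-indexed offset 27 is 0-indexed offset 26.
U+0299 → 2-byte form CA 99 at offsets 0–1.
U+30E3 → 3-byte form E3 83 A3 at offsets 2–4.
U+F4DD5 → 4-byte form F3 B4 B7 95 at offsets 5–8.
U+A143 → 3-byte form EA 85 83 at offsets 9–11.
U+103259 → 4-byte form F4 83 89 99 at offsets 12–15.
U+CCD77 → 4-byte form F3 8C B5 B7 at offsets 16–19.
U+345AB → 4-byte form F0 B4 96 AB at offsets 20–23.
U+1F36E → 4-byte form F0 9F 8D AE at offsets 24–27.
Offset 26 falls in char 8's range; it's byte 3 of F0 9F 8D AE = 0x8D.

0x8D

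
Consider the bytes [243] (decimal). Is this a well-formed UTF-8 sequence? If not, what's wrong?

Leading byte 0xF3 = 11110011 → 4-byte form, but only 1 byte is present.

invalid (sequence truncated)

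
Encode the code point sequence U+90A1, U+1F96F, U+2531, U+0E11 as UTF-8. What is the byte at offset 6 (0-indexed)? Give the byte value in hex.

U+90A1 → 3-byte form E9 82 A1 at offsets 0–2.
U+1F96F → 4-byte form F0 9F A5 AF at offsets 3–6.
Offset 6 falls in char 2's range; it's byte 4 of F0 9F A5 AF = 0xAF.

0xAF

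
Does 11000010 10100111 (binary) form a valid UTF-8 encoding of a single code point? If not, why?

Leading byte 0xC2 = 11000010 → 2-byte form.
Continuation bytes 0xA7=10100111 all match 10xxxxxx.
Decoded value 0xA7 is ≥ 0x80 (shortest form) and not a surrogate.

valid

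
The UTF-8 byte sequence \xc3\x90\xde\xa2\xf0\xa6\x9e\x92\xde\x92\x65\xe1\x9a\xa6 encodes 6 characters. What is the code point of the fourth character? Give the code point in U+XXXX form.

Offset 0: leading byte 0xC3 = 11000011 → 2-byte char #1 = C3 90.
Offset 2: leading byte 0xDE = 11011110 → 2-byte char #2 = DE A2.
Offset 4: leading byte 0xF0 = 11110000 → 4-byte char #3 = F0 A6 9E 92.
Offset 8: leading byte 0xDE = 11011110 → 2-byte char #4 = DE 92.
Leading byte 0xDE = 11011110 matches 110xxxxx → 2-byte sequence.
Byte 1: 0xDE = 11011110, payload 11110 (5 bits).
Byte 2: 0x92 = 10010010 (10xxxxxx ✓), payload 010010.
Concatenate: 11110010010 = 0x792 (11 bits → U+0792).

U+0792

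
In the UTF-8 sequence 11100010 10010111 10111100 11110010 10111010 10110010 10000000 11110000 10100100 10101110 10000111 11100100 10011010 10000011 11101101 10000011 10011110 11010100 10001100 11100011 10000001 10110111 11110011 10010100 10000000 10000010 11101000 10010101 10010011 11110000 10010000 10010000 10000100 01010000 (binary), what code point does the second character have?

U+BAC80

Offset 0: leading byte 0xE2 = 11100010 → 3-byte char #1 = E2 97 BC.
Offset 3: leading byte 0xF2 = 11110010 → 4-byte char #2 = F2 BA B2 80.
Leading byte 0xF2 = 11110010 matches 11110xxx → 4-byte sequence.
Byte 1: 0xF2 = 11110010, payload 010 (3 bits).
Byte 2: 0xBA = 10111010 (10xxxxxx ✓), payload 111010.
Byte 3: 0xB2 = 10110010 (10xxxxxx ✓), payload 110010.
Byte 4: 0x80 = 10000000 (10xxxxxx ✓), payload 000000.
Concatenate: 010111010110010000000 = 0xBAC80 (21 bits → U+BAC80).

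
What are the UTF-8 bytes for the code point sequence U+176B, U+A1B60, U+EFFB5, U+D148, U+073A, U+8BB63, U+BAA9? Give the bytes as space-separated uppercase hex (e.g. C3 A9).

U+176B: 3-byte form → E1 9D AB.
U+A1B60: 4-byte form → F2 A1 AD A0.
U+EFFB5: 4-byte form → F3 AF BE B5.
U+D148: 3-byte form → ED 85 88.
U+073A: 2-byte form → DC BA.
U+8BB63: 4-byte form → F2 8B AD A3.
U+BAA9: 3-byte form → EB AA A9.
Concatenated (23 bytes): E1 9D AB F2 A1 AD A0 F3 AF BE B5 ED 85 88 DC BA F2 8B AD A3 EB AA A9.

E1 9D AB F2 A1 AD A0 F3 AF BE B5 ED 85 88 DC BA F2 8B AD A3 EB AA A9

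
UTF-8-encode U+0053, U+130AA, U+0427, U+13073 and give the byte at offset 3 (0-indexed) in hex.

U+0053 → 1-byte form 53 at offsets 0–0.
U+130AA → 4-byte form F0 93 82 AA at offsets 1–4.
Offset 3 falls in char 2's range; it's byte 3 of F0 93 82 AA = 0x82.

0x82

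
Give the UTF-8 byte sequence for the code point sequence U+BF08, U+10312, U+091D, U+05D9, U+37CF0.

U+BF08: 3-byte form → EB BC 88.
U+10312: 4-byte form → F0 90 8C 92.
U+091D: 3-byte form → E0 A4 9D.
U+05D9: 2-byte form → D7 99.
U+37CF0: 4-byte form → F0 B7 B3 B0.
Concatenated (16 bytes): EB BC 88 F0 90 8C 92 E0 A4 9D D7 99 F0 B7 B3 B0.

EB BC 88 F0 90 8C 92 E0 A4 9D D7 99 F0 B7 B3 B0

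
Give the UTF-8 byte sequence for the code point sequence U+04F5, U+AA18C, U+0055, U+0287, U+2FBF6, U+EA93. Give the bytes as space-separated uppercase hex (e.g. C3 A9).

U+04F5: 2-byte form → D3 B5.
U+AA18C: 4-byte form → F2 AA 86 8C.
U+0055: 1-byte form → 55.
U+0287: 2-byte form → CA 87.
U+2FBF6: 4-byte form → F0 AF AF B6.
U+EA93: 3-byte form → EE AA 93.
Concatenated (16 bytes): D3 B5 F2 AA 86 8C 55 CA 87 F0 AF AF B6 EE AA 93.

D3 B5 F2 AA 86 8C 55 CA 87 F0 AF AF B6 EE AA 93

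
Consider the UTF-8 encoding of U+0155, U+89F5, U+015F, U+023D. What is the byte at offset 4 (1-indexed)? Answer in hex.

0xA7

1-indexed offset 4 is 0-indexed offset 3.
U+0155 → 2-byte form C5 95 at offsets 0–1.
U+89F5 → 3-byte form E8 A7 B5 at offsets 2–4.
Offset 3 falls in char 2's range; it's byte 2 of E8 A7 B5 = 0xA7.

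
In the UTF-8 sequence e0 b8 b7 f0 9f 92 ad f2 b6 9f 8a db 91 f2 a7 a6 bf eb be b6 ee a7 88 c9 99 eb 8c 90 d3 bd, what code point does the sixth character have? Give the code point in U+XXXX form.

U+BFB6

Offset 0: leading byte 0xE0 = 11100000 → 3-byte char #1 = E0 B8 B7.
Offset 3: leading byte 0xF0 = 11110000 → 4-byte char #2 = F0 9F 92 AD.
Offset 7: leading byte 0xF2 = 11110010 → 4-byte char #3 = F2 B6 9F 8A.
Offset 11: leading byte 0xDB = 11011011 → 2-byte char #4 = DB 91.
Offset 13: leading byte 0xF2 = 11110010 → 4-byte char #5 = F2 A7 A6 BF.
Offset 17: leading byte 0xEB = 11101011 → 3-byte char #6 = EB BE B6.
Leading byte 0xEB = 11101011 matches 1110xxxx → 3-byte sequence.
Byte 1: 0xEB = 11101011, payload 1011 (4 bits).
Byte 2: 0xBE = 10111110 (10xxxxxx ✓), payload 111110.
Byte 3: 0xB6 = 10110110 (10xxxxxx ✓), payload 110110.
Concatenate: 1011111110110110 = 0xBFB6 (16 bits → U+BFB6).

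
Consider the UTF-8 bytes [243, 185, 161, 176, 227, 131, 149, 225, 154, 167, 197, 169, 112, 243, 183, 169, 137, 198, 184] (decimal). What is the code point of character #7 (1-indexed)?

U+01B8

Offset 0: leading byte 0xF3 = 11110011 → 4-byte char #1 = F3 B9 A1 B0.
Offset 4: leading byte 0xE3 = 11100011 → 3-byte char #2 = E3 83 95.
Offset 7: leading byte 0xE1 = 11100001 → 3-byte char #3 = E1 9A A7.
Offset 10: leading byte 0xC5 = 11000101 → 2-byte char #4 = C5 A9.
Offset 12: leading byte 0x70 = 01110000 → 1-byte char #5 = 70.
Offset 13: leading byte 0xF3 = 11110011 → 4-byte char #6 = F3 B7 A9 89.
Offset 17: leading byte 0xC6 = 11000110 → 2-byte char #7 = C6 B8.
Leading byte 0xC6 = 11000110 matches 110xxxxx → 2-byte sequence.
Byte 1: 0xC6 = 11000110, payload 00110 (5 bits).
Byte 2: 0xB8 = 10111000 (10xxxxxx ✓), payload 111000.
Concatenate: 00110111000 = 0x1B8 (11 bits → U+01B8).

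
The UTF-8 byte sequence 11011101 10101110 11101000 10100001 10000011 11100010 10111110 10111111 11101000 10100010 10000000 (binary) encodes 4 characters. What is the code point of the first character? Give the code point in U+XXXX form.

U+076E

Offset 0: leading byte 0xDD = 11011101 → 2-byte char #1 = DD AE.
Leading byte 0xDD = 11011101 matches 110xxxxx → 2-byte sequence.
Byte 1: 0xDD = 11011101, payload 11101 (5 bits).
Byte 2: 0xAE = 10101110 (10xxxxxx ✓), payload 101110.
Concatenate: 11101101110 = 0x76E (11 bits → U+076E).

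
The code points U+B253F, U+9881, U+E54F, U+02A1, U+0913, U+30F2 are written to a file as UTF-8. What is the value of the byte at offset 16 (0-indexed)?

U+B253F → 4-byte form F2 B2 94 BF at offsets 0–3.
U+9881 → 3-byte form E9 A2 81 at offsets 4–6.
U+E54F → 3-byte form EE 95 8F at offsets 7–9.
U+02A1 → 2-byte form CA A1 at offsets 10–11.
U+0913 → 3-byte form E0 A4 93 at offsets 12–14.
U+30F2 → 3-byte form E3 83 B2 at offsets 15–17.
Offset 16 falls in char 6's range; it's byte 2 of E3 83 B2 = 0x83.

0x83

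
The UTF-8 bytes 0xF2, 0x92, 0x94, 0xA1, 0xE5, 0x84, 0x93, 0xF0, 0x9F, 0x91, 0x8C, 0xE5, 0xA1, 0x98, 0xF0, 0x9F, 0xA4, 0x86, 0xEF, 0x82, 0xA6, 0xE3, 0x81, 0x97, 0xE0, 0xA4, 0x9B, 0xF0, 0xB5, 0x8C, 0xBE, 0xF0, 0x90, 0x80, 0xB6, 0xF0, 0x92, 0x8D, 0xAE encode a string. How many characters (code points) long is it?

11

Byte at offset 0: 0xF2 = 11110010 → 4-byte char (#1). Advance 4.
Byte at offset 4: 0xE5 = 11100101 → 3-byte char (#2). Advance 3.
Byte at offset 7: 0xF0 = 11110000 → 4-byte char (#3). Advance 4.
Byte at offset 11: 0xE5 = 11100101 → 3-byte char (#4). Advance 3.
Byte at offset 14: 0xF0 = 11110000 → 4-byte char (#5). Advance 4.
Byte at offset 18: 0xEF = 11101111 → 3-byte char (#6). Advance 3.
Byte at offset 21: 0xE3 = 11100011 → 3-byte char (#7). Advance 3.
Byte at offset 24: 0xE0 = 11100000 → 3-byte char (#8). Advance 3.
Byte at offset 27: 0xF0 = 11110000 → 4-byte char (#9). Advance 4.
Byte at offset 31: 0xF0 = 11110000 → 4-byte char (#10). Advance 4.
Byte at offset 35: 0xF0 = 11110000 → 4-byte char (#11). Advance 4.
Reached end at offset 39 after 11 code points.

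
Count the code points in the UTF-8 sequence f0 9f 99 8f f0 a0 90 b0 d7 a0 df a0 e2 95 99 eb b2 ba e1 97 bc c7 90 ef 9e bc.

9

Byte at offset 0: 0xF0 = 11110000 → 4-byte char (#1). Advance 4.
Byte at offset 4: 0xF0 = 11110000 → 4-byte char (#2). Advance 4.
Byte at offset 8: 0xD7 = 11010111 → 2-byte char (#3). Advance 2.
Byte at offset 10: 0xDF = 11011111 → 2-byte char (#4). Advance 2.
Byte at offset 12: 0xE2 = 11100010 → 3-byte char (#5). Advance 3.
Byte at offset 15: 0xEB = 11101011 → 3-byte char (#6). Advance 3.
Byte at offset 18: 0xE1 = 11100001 → 3-byte char (#7). Advance 3.
Byte at offset 21: 0xC7 = 11000111 → 2-byte char (#8). Advance 2.
Byte at offset 23: 0xEF = 11101111 → 3-byte char (#9). Advance 3.
Reached end at offset 26 after 9 code points.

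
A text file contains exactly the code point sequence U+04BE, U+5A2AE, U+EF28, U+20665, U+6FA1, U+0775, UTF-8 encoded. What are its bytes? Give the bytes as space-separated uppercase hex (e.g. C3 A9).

U+04BE: 2-byte form → D2 BE.
U+5A2AE: 4-byte form → F1 9A 8A AE.
U+EF28: 3-byte form → EE BC A8.
U+20665: 4-byte form → F0 A0 99 A5.
U+6FA1: 3-byte form → E6 BE A1.
U+0775: 2-byte form → DD B5.
Concatenated (18 bytes): D2 BE F1 9A 8A AE EE BC A8 F0 A0 99 A5 E6 BE A1 DD B5.

D2 BE F1 9A 8A AE EE BC A8 F0 A0 99 A5 E6 BE A1 DD B5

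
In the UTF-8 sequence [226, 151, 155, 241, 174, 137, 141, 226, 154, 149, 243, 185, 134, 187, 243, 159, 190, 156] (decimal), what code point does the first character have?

Offset 0: leading byte 0xE2 = 11100010 → 3-byte char #1 = E2 97 9B.
Leading byte 0xE2 = 11100010 matches 1110xxxx → 3-byte sequence.
Byte 1: 0xE2 = 11100010, payload 0010 (4 bits).
Byte 2: 0x97 = 10010111 (10xxxxxx ✓), payload 010111.
Byte 3: 0x9B = 10011011 (10xxxxxx ✓), payload 011011.
Concatenate: 0010010111011011 = 0x25DB (16 bits → U+25DB).

U+25DB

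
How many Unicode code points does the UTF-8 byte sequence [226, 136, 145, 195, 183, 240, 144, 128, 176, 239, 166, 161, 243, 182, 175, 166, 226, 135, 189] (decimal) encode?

Byte at offset 0: 0xE2 = 11100010 → 3-byte char (#1). Advance 3.
Byte at offset 3: 0xC3 = 11000011 → 2-byte char (#2). Advance 2.
Byte at offset 5: 0xF0 = 11110000 → 4-byte char (#3). Advance 4.
Byte at offset 9: 0xEF = 11101111 → 3-byte char (#4). Advance 3.
Byte at offset 12: 0xF3 = 11110011 → 4-byte char (#5). Advance 4.
Byte at offset 16: 0xE2 = 11100010 → 3-byte char (#6). Advance 3.
Reached end at offset 19 after 6 code points.

6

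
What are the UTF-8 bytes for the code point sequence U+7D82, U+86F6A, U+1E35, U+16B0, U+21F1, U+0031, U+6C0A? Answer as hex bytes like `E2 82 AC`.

E7 B6 82 F2 86 BD AA E1 B8 B5 E1 9A B0 E2 87 B1 31 E6 B0 8A

U+7D82: 3-byte form → E7 B6 82.
U+86F6A: 4-byte form → F2 86 BD AA.
U+1E35: 3-byte form → E1 B8 B5.
U+16B0: 3-byte form → E1 9A B0.
U+21F1: 3-byte form → E2 87 B1.
U+0031: 1-byte form → 31.
U+6C0A: 3-byte form → E6 B0 8A.
Concatenated (20 bytes): E7 B6 82 F2 86 BD AA E1 B8 B5 E1 9A B0 E2 87 B1 31 E6 B0 8A.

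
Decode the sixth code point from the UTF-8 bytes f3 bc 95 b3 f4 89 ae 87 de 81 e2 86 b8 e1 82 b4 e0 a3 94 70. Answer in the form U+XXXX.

Offset 0: leading byte 0xF3 = 11110011 → 4-byte char #1 = F3 BC 95 B3.
Offset 4: leading byte 0xF4 = 11110100 → 4-byte char #2 = F4 89 AE 87.
Offset 8: leading byte 0xDE = 11011110 → 2-byte char #3 = DE 81.
Offset 10: leading byte 0xE2 = 11100010 → 3-byte char #4 = E2 86 B8.
Offset 13: leading byte 0xE1 = 11100001 → 3-byte char #5 = E1 82 B4.
Offset 16: leading byte 0xE0 = 11100000 → 3-byte char #6 = E0 A3 94.
Leading byte 0xE0 = 11100000 matches 1110xxxx → 3-byte sequence.
Byte 1: 0xE0 = 11100000, payload 0000 (4 bits).
Byte 2: 0xA3 = 10100011 (10xxxxxx ✓), payload 100011.
Byte 3: 0x94 = 10010100 (10xxxxxx ✓), payload 010100.
Concatenate: 0000100011010100 = 0x8D4 (16 bits → U+08D4).

U+08D4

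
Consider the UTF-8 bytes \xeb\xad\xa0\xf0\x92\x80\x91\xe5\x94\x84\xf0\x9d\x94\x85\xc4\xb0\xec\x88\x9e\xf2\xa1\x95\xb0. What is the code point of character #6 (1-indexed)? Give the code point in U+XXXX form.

U+C21E

Offset 0: leading byte 0xEB = 11101011 → 3-byte char #1 = EB AD A0.
Offset 3: leading byte 0xF0 = 11110000 → 4-byte char #2 = F0 92 80 91.
Offset 7: leading byte 0xE5 = 11100101 → 3-byte char #3 = E5 94 84.
Offset 10: leading byte 0xF0 = 11110000 → 4-byte char #4 = F0 9D 94 85.
Offset 14: leading byte 0xC4 = 11000100 → 2-byte char #5 = C4 B0.
Offset 16: leading byte 0xEC = 11101100 → 3-byte char #6 = EC 88 9E.
Leading byte 0xEC = 11101100 matches 1110xxxx → 3-byte sequence.
Byte 1: 0xEC = 11101100, payload 1100 (4 bits).
Byte 2: 0x88 = 10001000 (10xxxxxx ✓), payload 001000.
Byte 3: 0x9E = 10011110 (10xxxxxx ✓), payload 011110.
Concatenate: 1100001000011110 = 0xC21E (16 bits → U+C21E).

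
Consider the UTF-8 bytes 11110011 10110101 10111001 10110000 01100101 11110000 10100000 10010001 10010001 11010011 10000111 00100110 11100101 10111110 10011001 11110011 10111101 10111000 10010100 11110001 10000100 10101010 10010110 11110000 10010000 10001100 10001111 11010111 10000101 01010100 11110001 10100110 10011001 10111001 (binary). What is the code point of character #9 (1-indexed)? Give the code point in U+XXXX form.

U+1030F

Offset 0: leading byte 0xF3 = 11110011 → 4-byte char #1 = F3 B5 B9 B0.
Offset 4: leading byte 0x65 = 01100101 → 1-byte char #2 = 65.
Offset 5: leading byte 0xF0 = 11110000 → 4-byte char #3 = F0 A0 91 91.
Offset 9: leading byte 0xD3 = 11010011 → 2-byte char #4 = D3 87.
Offset 11: leading byte 0x26 = 00100110 → 1-byte char #5 = 26.
Offset 12: leading byte 0xE5 = 11100101 → 3-byte char #6 = E5 BE 99.
Offset 15: leading byte 0xF3 = 11110011 → 4-byte char #7 = F3 BD B8 94.
Offset 19: leading byte 0xF1 = 11110001 → 4-byte char #8 = F1 84 AA 96.
Offset 23: leading byte 0xF0 = 11110000 → 4-byte char #9 = F0 90 8C 8F.
Leading byte 0xF0 = 11110000 matches 11110xxx → 4-byte sequence.
Byte 1: 0xF0 = 11110000, payload 000 (3 bits).
Byte 2: 0x90 = 10010000 (10xxxxxx ✓), payload 010000.
Byte 3: 0x8C = 10001100 (10xxxxxx ✓), payload 001100.
Byte 4: 0x8F = 10001111 (10xxxxxx ✓), payload 001111.
Concatenate: 000010000001100001111 = 0x1030F (21 bits → U+1030F).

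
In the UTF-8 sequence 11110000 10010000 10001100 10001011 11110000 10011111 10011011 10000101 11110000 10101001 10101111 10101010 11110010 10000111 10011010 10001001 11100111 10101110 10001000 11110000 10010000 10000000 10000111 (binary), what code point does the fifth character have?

Offset 0: leading byte 0xF0 = 11110000 → 4-byte char #1 = F0 90 8C 8B.
Offset 4: leading byte 0xF0 = 11110000 → 4-byte char #2 = F0 9F 9B 85.
Offset 8: leading byte 0xF0 = 11110000 → 4-byte char #3 = F0 A9 AF AA.
Offset 12: leading byte 0xF2 = 11110010 → 4-byte char #4 = F2 87 9A 89.
Offset 16: leading byte 0xE7 = 11100111 → 3-byte char #5 = E7 AE 88.
Leading byte 0xE7 = 11100111 matches 1110xxxx → 3-byte sequence.
Byte 1: 0xE7 = 11100111, payload 0111 (4 bits).
Byte 2: 0xAE = 10101110 (10xxxxxx ✓), payload 101110.
Byte 3: 0x88 = 10001000 (10xxxxxx ✓), payload 001000.
Concatenate: 0111101110001000 = 0x7B88 (16 bits → U+7B88).

U+7B88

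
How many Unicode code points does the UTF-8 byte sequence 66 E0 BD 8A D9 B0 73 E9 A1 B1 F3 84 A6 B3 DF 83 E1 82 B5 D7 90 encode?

Byte at offset 0: 0x66 = 01100110 → 1-byte char (#1). Advance 1.
Byte at offset 1: 0xE0 = 11100000 → 3-byte char (#2). Advance 3.
Byte at offset 4: 0xD9 = 11011001 → 2-byte char (#3). Advance 2.
Byte at offset 6: 0x73 = 01110011 → 1-byte char (#4). Advance 1.
Byte at offset 7: 0xE9 = 11101001 → 3-byte char (#5). Advance 3.
Byte at offset 10: 0xF3 = 11110011 → 4-byte char (#6). Advance 4.
Byte at offset 14: 0xDF = 11011111 → 2-byte char (#7). Advance 2.
Byte at offset 16: 0xE1 = 11100001 → 3-byte char (#8). Advance 3.
Byte at offset 19: 0xD7 = 11010111 → 2-byte char (#9). Advance 2.
Reached end at offset 21 after 9 code points.

9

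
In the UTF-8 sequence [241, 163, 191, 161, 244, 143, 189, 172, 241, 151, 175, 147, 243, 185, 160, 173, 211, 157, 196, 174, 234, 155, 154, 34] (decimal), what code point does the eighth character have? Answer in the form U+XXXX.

Offset 0: leading byte 0xF1 = 11110001 → 4-byte char #1 = F1 A3 BF A1.
Offset 4: leading byte 0xF4 = 11110100 → 4-byte char #2 = F4 8F BD AC.
Offset 8: leading byte 0xF1 = 11110001 → 4-byte char #3 = F1 97 AF 93.
Offset 12: leading byte 0xF3 = 11110011 → 4-byte char #4 = F3 B9 A0 AD.
Offset 16: leading byte 0xD3 = 11010011 → 2-byte char #5 = D3 9D.
Offset 18: leading byte 0xC4 = 11000100 → 2-byte char #6 = C4 AE.
Offset 20: leading byte 0xEA = 11101010 → 3-byte char #7 = EA 9B 9A.
Offset 23: leading byte 0x22 = 00100010 → 1-byte char #8 = 22.
Leading byte 0x22 = 00100010 matches 0xxxxxxx → 1-byte sequence.
Byte 1: 0x22 = 00100010, payload 0100010 (7 bits).
Concatenate: 0100010 = 0x22 (7 bits → U+0022).

U+0022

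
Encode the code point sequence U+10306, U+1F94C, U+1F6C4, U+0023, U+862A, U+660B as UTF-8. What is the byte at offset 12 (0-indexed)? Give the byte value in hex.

U+10306 → 4-byte form F0 90 8C 86 at offsets 0–3.
U+1F94C → 4-byte form F0 9F A5 8C at offsets 4–7.
U+1F6C4 → 4-byte form F0 9F 9B 84 at offsets 8–11.
U+0023 → 1-byte form 23 at offsets 12–12.
Offset 12 falls in char 4's range; it's byte 1 of 23 = 0x23.

0x23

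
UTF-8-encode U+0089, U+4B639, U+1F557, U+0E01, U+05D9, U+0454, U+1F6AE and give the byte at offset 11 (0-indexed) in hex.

0xB8

U+0089 → 2-byte form C2 89 at offsets 0–1.
U+4B639 → 4-byte form F1 8B 98 B9 at offsets 2–5.
U+1F557 → 4-byte form F0 9F 95 97 at offsets 6–9.
U+0E01 → 3-byte form E0 B8 81 at offsets 10–12.
Offset 11 falls in char 4's range; it's byte 2 of E0 B8 81 = 0xB8.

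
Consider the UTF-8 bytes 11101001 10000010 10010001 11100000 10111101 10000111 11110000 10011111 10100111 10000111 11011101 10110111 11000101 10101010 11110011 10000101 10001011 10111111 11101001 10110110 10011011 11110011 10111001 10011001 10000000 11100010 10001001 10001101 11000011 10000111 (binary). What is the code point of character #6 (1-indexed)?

Offset 0: leading byte 0xE9 = 11101001 → 3-byte char #1 = E9 82 91.
Offset 3: leading byte 0xE0 = 11100000 → 3-byte char #2 = E0 BD 87.
Offset 6: leading byte 0xF0 = 11110000 → 4-byte char #3 = F0 9F A7 87.
Offset 10: leading byte 0xDD = 11011101 → 2-byte char #4 = DD B7.
Offset 12: leading byte 0xC5 = 11000101 → 2-byte char #5 = C5 AA.
Offset 14: leading byte 0xF3 = 11110011 → 4-byte char #6 = F3 85 8B BF.
Leading byte 0xF3 = 11110011 matches 11110xxx → 4-byte sequence.
Byte 1: 0xF3 = 11110011, payload 011 (3 bits).
Byte 2: 0x85 = 10000101 (10xxxxxx ✓), payload 000101.
Byte 3: 0x8B = 10001011 (10xxxxxx ✓), payload 001011.
Byte 4: 0xBF = 10111111 (10xxxxxx ✓), payload 111111.
Concatenate: 011000101001011111111 = 0xC52FF (21 bits → U+C52FF).

U+C52FF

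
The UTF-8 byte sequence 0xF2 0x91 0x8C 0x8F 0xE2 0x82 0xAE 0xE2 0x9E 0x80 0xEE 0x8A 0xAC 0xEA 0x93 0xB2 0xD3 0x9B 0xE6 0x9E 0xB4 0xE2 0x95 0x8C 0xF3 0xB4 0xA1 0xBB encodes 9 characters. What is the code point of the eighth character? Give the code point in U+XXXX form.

Offset 0: leading byte 0xF2 = 11110010 → 4-byte char #1 = F2 91 8C 8F.
Offset 4: leading byte 0xE2 = 11100010 → 3-byte char #2 = E2 82 AE.
Offset 7: leading byte 0xE2 = 11100010 → 3-byte char #3 = E2 9E 80.
Offset 10: leading byte 0xEE = 11101110 → 3-byte char #4 = EE 8A AC.
Offset 13: leading byte 0xEA = 11101010 → 3-byte char #5 = EA 93 B2.
Offset 16: leading byte 0xD3 = 11010011 → 2-byte char #6 = D3 9B.
Offset 18: leading byte 0xE6 = 11100110 → 3-byte char #7 = E6 9E B4.
Offset 21: leading byte 0xE2 = 11100010 → 3-byte char #8 = E2 95 8C.
Leading byte 0xE2 = 11100010 matches 1110xxxx → 3-byte sequence.
Byte 1: 0xE2 = 11100010, payload 0010 (4 bits).
Byte 2: 0x95 = 10010101 (10xxxxxx ✓), payload 010101.
Byte 3: 0x8C = 10001100 (10xxxxxx ✓), payload 001100.
Concatenate: 0010010101001100 = 0x254C (16 bits → U+254C).

U+254C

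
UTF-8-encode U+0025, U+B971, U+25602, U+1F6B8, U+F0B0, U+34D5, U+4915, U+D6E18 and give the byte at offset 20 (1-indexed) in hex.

1-indexed offset 20 is 0-indexed offset 19.
U+0025 → 1-byte form 25 at offsets 0–0.
U+B971 → 3-byte form EB A5 B1 at offsets 1–3.
U+25602 → 4-byte form F0 A5 98 82 at offsets 4–7.
U+1F6B8 → 4-byte form F0 9F 9A B8 at offsets 8–11.
U+F0B0 → 3-byte form EF 82 B0 at offsets 12–14.
U+34D5 → 3-byte form E3 93 95 at offsets 15–17.
U+4915 → 3-byte form E4 A4 95 at offsets 18–20.
Offset 19 falls in char 7's range; it's byte 2 of E4 A4 95 = 0xA4.

0xA4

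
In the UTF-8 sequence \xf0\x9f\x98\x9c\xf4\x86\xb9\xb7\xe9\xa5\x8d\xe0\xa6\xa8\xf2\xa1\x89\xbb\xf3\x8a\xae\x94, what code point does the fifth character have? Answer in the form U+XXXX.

Offset 0: leading byte 0xF0 = 11110000 → 4-byte char #1 = F0 9F 98 9C.
Offset 4: leading byte 0xF4 = 11110100 → 4-byte char #2 = F4 86 B9 B7.
Offset 8: leading byte 0xE9 = 11101001 → 3-byte char #3 = E9 A5 8D.
Offset 11: leading byte 0xE0 = 11100000 → 3-byte char #4 = E0 A6 A8.
Offset 14: leading byte 0xF2 = 11110010 → 4-byte char #5 = F2 A1 89 BB.
Leading byte 0xF2 = 11110010 matches 11110xxx → 4-byte sequence.
Byte 1: 0xF2 = 11110010, payload 010 (3 bits).
Byte 2: 0xA1 = 10100001 (10xxxxxx ✓), payload 100001.
Byte 3: 0x89 = 10001001 (10xxxxxx ✓), payload 001001.
Byte 4: 0xBB = 10111011 (10xxxxxx ✓), payload 111011.
Concatenate: 010100001001001111011 = 0xA127B (21 bits → U+A127B).

U+A127B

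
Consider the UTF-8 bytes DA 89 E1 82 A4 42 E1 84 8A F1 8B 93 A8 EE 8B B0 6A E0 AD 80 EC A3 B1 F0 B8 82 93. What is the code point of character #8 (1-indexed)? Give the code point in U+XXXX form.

Offset 0: leading byte 0xDA = 11011010 → 2-byte char #1 = DA 89.
Offset 2: leading byte 0xE1 = 11100001 → 3-byte char #2 = E1 82 A4.
Offset 5: leading byte 0x42 = 01000010 → 1-byte char #3 = 42.
Offset 6: leading byte 0xE1 = 11100001 → 3-byte char #4 = E1 84 8A.
Offset 9: leading byte 0xF1 = 11110001 → 4-byte char #5 = F1 8B 93 A8.
Offset 13: leading byte 0xEE = 11101110 → 3-byte char #6 = EE 8B B0.
Offset 16: leading byte 0x6A = 01101010 → 1-byte char #7 = 6A.
Offset 17: leading byte 0xE0 = 11100000 → 3-byte char #8 = E0 AD 80.
Leading byte 0xE0 = 11100000 matches 1110xxxx → 3-byte sequence.
Byte 1: 0xE0 = 11100000, payload 0000 (4 bits).
Byte 2: 0xAD = 10101101 (10xxxxxx ✓), payload 101101.
Byte 3: 0x80 = 10000000 (10xxxxxx ✓), payload 000000.
Concatenate: 0000101101000000 = 0xB40 (16 bits → U+0B40).

U+0B40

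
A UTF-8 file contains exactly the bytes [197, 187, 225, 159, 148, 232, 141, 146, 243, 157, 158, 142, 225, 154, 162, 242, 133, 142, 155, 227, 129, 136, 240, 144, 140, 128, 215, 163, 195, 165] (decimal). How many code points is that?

Byte at offset 0: 0xC5 = 11000101 → 2-byte char (#1). Advance 2.
Byte at offset 2: 0xE1 = 11100001 → 3-byte char (#2). Advance 3.
Byte at offset 5: 0xE8 = 11101000 → 3-byte char (#3). Advance 3.
Byte at offset 8: 0xF3 = 11110011 → 4-byte char (#4). Advance 4.
Byte at offset 12: 0xE1 = 11100001 → 3-byte char (#5). Advance 3.
Byte at offset 15: 0xF2 = 11110010 → 4-byte char (#6). Advance 4.
Byte at offset 19: 0xE3 = 11100011 → 3-byte char (#7). Advance 3.
Byte at offset 22: 0xF0 = 11110000 → 4-byte char (#8). Advance 4.
Byte at offset 26: 0xD7 = 11010111 → 2-byte char (#9). Advance 2.
Byte at offset 28: 0xC3 = 11000011 → 2-byte char (#10). Advance 2.
Reached end at offset 30 after 10 code points.

10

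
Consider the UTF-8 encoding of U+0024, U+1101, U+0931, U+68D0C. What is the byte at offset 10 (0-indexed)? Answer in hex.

0x8C

U+0024 → 1-byte form 24 at offsets 0–0.
U+1101 → 3-byte form E1 84 81 at offsets 1–3.
U+0931 → 3-byte form E0 A4 B1 at offsets 4–6.
U+68D0C → 4-byte form F1 A8 B4 8C at offsets 7–10.
Offset 10 falls in char 4's range; it's byte 4 of F1 A8 B4 8C = 0x8C.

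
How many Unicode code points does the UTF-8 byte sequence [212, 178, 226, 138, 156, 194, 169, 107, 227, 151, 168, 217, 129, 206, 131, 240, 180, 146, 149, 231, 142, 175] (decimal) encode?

9

Byte at offset 0: 0xD4 = 11010100 → 2-byte char (#1). Advance 2.
Byte at offset 2: 0xE2 = 11100010 → 3-byte char (#2). Advance 3.
Byte at offset 5: 0xC2 = 11000010 → 2-byte char (#3). Advance 2.
Byte at offset 7: 0x6B = 01101011 → 1-byte char (#4). Advance 1.
Byte at offset 8: 0xE3 = 11100011 → 3-byte char (#5). Advance 3.
Byte at offset 11: 0xD9 = 11011001 → 2-byte char (#6). Advance 2.
Byte at offset 13: 0xCE = 11001110 → 2-byte char (#7). Advance 2.
Byte at offset 15: 0xF0 = 11110000 → 4-byte char (#8). Advance 4.
Byte at offset 19: 0xE7 = 11100111 → 3-byte char (#9). Advance 3.
Reached end at offset 22 after 9 code points.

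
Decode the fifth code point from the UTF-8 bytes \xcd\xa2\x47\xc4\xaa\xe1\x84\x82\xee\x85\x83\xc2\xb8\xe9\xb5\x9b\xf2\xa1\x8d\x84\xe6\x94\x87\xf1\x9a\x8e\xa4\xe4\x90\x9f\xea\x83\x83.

Offset 0: leading byte 0xCD = 11001101 → 2-byte char #1 = CD A2.
Offset 2: leading byte 0x47 = 01000111 → 1-byte char #2 = 47.
Offset 3: leading byte 0xC4 = 11000100 → 2-byte char #3 = C4 AA.
Offset 5: leading byte 0xE1 = 11100001 → 3-byte char #4 = E1 84 82.
Offset 8: leading byte 0xEE = 11101110 → 3-byte char #5 = EE 85 83.
Leading byte 0xEE = 11101110 matches 1110xxxx → 3-byte sequence.
Byte 1: 0xEE = 11101110, payload 1110 (4 bits).
Byte 2: 0x85 = 10000101 (10xxxxxx ✓), payload 000101.
Byte 3: 0x83 = 10000011 (10xxxxxx ✓), payload 000011.
Concatenate: 1110000101000011 = 0xE143 (16 bits → U+E143).

U+E143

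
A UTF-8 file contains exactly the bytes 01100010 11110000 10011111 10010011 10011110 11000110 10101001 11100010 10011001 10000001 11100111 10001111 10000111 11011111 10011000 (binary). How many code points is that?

6

Byte at offset 0: 0x62 = 01100010 → 1-byte char (#1). Advance 1.
Byte at offset 1: 0xF0 = 11110000 → 4-byte char (#2). Advance 4.
Byte at offset 5: 0xC6 = 11000110 → 2-byte char (#3). Advance 2.
Byte at offset 7: 0xE2 = 11100010 → 3-byte char (#4). Advance 3.
Byte at offset 10: 0xE7 = 11100111 → 3-byte char (#5). Advance 3.
Byte at offset 13: 0xDF = 11011111 → 2-byte char (#6). Advance 2.
Reached end at offset 15 after 6 code points.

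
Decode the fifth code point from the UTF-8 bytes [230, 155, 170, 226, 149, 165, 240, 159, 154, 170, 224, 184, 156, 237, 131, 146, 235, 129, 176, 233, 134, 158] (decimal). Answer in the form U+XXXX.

U+D0D2

Offset 0: leading byte 0xE6 = 11100110 → 3-byte char #1 = E6 9B AA.
Offset 3: leading byte 0xE2 = 11100010 → 3-byte char #2 = E2 95 A5.
Offset 6: leading byte 0xF0 = 11110000 → 4-byte char #3 = F0 9F 9A AA.
Offset 10: leading byte 0xE0 = 11100000 → 3-byte char #4 = E0 B8 9C.
Offset 13: leading byte 0xED = 11101101 → 3-byte char #5 = ED 83 92.
Leading byte 0xED = 11101101 matches 1110xxxx → 3-byte sequence.
Byte 1: 0xED = 11101101, payload 1101 (4 bits).
Byte 2: 0x83 = 10000011 (10xxxxxx ✓), payload 000011.
Byte 3: 0x92 = 10010010 (10xxxxxx ✓), payload 010010.
Concatenate: 1101000011010010 = 0xD0D2 (16 bits → U+D0D2).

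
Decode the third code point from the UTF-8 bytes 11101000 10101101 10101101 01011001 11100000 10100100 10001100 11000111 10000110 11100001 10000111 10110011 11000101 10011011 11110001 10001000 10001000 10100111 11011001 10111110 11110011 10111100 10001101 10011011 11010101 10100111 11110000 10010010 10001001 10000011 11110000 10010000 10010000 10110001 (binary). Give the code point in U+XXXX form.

Offset 0: leading byte 0xE8 = 11101000 → 3-byte char #1 = E8 AD AD.
Offset 3: leading byte 0x59 = 01011001 → 1-byte char #2 = 59.
Offset 4: leading byte 0xE0 = 11100000 → 3-byte char #3 = E0 A4 8C.
Leading byte 0xE0 = 11100000 matches 1110xxxx → 3-byte sequence.
Byte 1: 0xE0 = 11100000, payload 0000 (4 bits).
Byte 2: 0xA4 = 10100100 (10xxxxxx ✓), payload 100100.
Byte 3: 0x8C = 10001100 (10xxxxxx ✓), payload 001100.
Concatenate: 0000100100001100 = 0x90C (16 bits → U+090C).

U+090C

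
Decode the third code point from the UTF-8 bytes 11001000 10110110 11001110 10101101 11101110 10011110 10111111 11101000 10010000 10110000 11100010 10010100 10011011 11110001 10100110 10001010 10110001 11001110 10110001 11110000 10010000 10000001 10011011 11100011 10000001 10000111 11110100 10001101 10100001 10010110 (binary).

U+E7BF

Offset 0: leading byte 0xC8 = 11001000 → 2-byte char #1 = C8 B6.
Offset 2: leading byte 0xCE = 11001110 → 2-byte char #2 = CE AD.
Offset 4: leading byte 0xEE = 11101110 → 3-byte char #3 = EE 9E BF.
Leading byte 0xEE = 11101110 matches 1110xxxx → 3-byte sequence.
Byte 1: 0xEE = 11101110, payload 1110 (4 bits).
Byte 2: 0x9E = 10011110 (10xxxxxx ✓), payload 011110.
Byte 3: 0xBF = 10111111 (10xxxxxx ✓), payload 111111.
Concatenate: 1110011110111111 = 0xE7BF (16 bits → U+E7BF).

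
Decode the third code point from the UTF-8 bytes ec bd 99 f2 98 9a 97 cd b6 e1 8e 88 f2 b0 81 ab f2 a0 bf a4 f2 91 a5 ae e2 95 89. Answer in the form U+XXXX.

Offset 0: leading byte 0xEC = 11101100 → 3-byte char #1 = EC BD 99.
Offset 3: leading byte 0xF2 = 11110010 → 4-byte char #2 = F2 98 9A 97.
Offset 7: leading byte 0xCD = 11001101 → 2-byte char #3 = CD B6.
Leading byte 0xCD = 11001101 matches 110xxxxx → 2-byte sequence.
Byte 1: 0xCD = 11001101, payload 01101 (5 bits).
Byte 2: 0xB6 = 10110110 (10xxxxxx ✓), payload 110110.
Concatenate: 01101110110 = 0x376 (11 bits → U+0376).

U+0376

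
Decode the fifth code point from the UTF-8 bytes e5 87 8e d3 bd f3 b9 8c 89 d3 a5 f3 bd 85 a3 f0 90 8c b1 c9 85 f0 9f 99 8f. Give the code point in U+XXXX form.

Offset 0: leading byte 0xE5 = 11100101 → 3-byte char #1 = E5 87 8E.
Offset 3: leading byte 0xD3 = 11010011 → 2-byte char #2 = D3 BD.
Offset 5: leading byte 0xF3 = 11110011 → 4-byte char #3 = F3 B9 8C 89.
Offset 9: leading byte 0xD3 = 11010011 → 2-byte char #4 = D3 A5.
Offset 11: leading byte 0xF3 = 11110011 → 4-byte char #5 = F3 BD 85 A3.
Leading byte 0xF3 = 11110011 matches 11110xxx → 4-byte sequence.
Byte 1: 0xF3 = 11110011, payload 011 (3 bits).
Byte 2: 0xBD = 10111101 (10xxxxxx ✓), payload 111101.
Byte 3: 0x85 = 10000101 (10xxxxxx ✓), payload 000101.
Byte 4: 0xA3 = 10100011 (10xxxxxx ✓), payload 100011.
Concatenate: 011111101000101100011 = 0xFD163 (21 bits → U+FD163).

U+FD163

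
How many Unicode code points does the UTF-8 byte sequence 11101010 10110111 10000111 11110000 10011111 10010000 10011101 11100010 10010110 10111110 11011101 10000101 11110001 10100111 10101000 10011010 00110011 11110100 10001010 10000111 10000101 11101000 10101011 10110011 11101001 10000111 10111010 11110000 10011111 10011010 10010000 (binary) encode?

Byte at offset 0: 0xEA = 11101010 → 3-byte char (#1). Advance 3.
Byte at offset 3: 0xF0 = 11110000 → 4-byte char (#2). Advance 4.
Byte at offset 7: 0xE2 = 11100010 → 3-byte char (#3). Advance 3.
Byte at offset 10: 0xDD = 11011101 → 2-byte char (#4). Advance 2.
Byte at offset 12: 0xF1 = 11110001 → 4-byte char (#5). Advance 4.
Byte at offset 16: 0x33 = 00110011 → 1-byte char (#6). Advance 1.
Byte at offset 17: 0xF4 = 11110100 → 4-byte char (#7). Advance 4.
Byte at offset 21: 0xE8 = 11101000 → 3-byte char (#8). Advance 3.
Byte at offset 24: 0xE9 = 11101001 → 3-byte char (#9). Advance 3.
Byte at offset 27: 0xF0 = 11110000 → 4-byte char (#10). Advance 4.
Reached end at offset 31 after 10 code points.

10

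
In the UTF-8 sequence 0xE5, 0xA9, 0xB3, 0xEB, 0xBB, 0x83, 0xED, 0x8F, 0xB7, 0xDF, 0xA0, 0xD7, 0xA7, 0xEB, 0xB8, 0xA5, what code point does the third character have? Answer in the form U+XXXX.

U+D3F7

Offset 0: leading byte 0xE5 = 11100101 → 3-byte char #1 = E5 A9 B3.
Offset 3: leading byte 0xEB = 11101011 → 3-byte char #2 = EB BB 83.
Offset 6: leading byte 0xED = 11101101 → 3-byte char #3 = ED 8F B7.
Leading byte 0xED = 11101101 matches 1110xxxx → 3-byte sequence.
Byte 1: 0xED = 11101101, payload 1101 (4 bits).
Byte 2: 0x8F = 10001111 (10xxxxxx ✓), payload 001111.
Byte 3: 0xB7 = 10110111 (10xxxxxx ✓), payload 110111.
Concatenate: 1101001111110111 = 0xD3F7 (16 bits → U+D3F7).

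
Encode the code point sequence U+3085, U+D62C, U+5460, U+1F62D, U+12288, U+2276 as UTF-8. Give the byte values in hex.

E3 82 85 ED 98 AC E5 91 A0 F0 9F 98 AD F0 92 8A 88 E2 89 B6

U+3085: 3-byte form → E3 82 85.
U+D62C: 3-byte form → ED 98 AC.
U+5460: 3-byte form → E5 91 A0.
U+1F62D: 4-byte form → F0 9F 98 AD.
U+12288: 4-byte form → F0 92 8A 88.
U+2276: 3-byte form → E2 89 B6.
Concatenated (20 bytes): E3 82 85 ED 98 AC E5 91 A0 F0 9F 98 AD F0 92 8A 88 E2 89 B6.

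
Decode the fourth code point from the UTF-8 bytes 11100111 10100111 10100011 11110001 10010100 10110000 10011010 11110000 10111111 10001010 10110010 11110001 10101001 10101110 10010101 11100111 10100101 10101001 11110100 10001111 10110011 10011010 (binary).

Offset 0: leading byte 0xE7 = 11100111 → 3-byte char #1 = E7 A7 A3.
Offset 3: leading byte 0xF1 = 11110001 → 4-byte char #2 = F1 94 B0 9A.
Offset 7: leading byte 0xF0 = 11110000 → 4-byte char #3 = F0 BF 8A B2.
Offset 11: leading byte 0xF1 = 11110001 → 4-byte char #4 = F1 A9 AE 95.
Leading byte 0xF1 = 11110001 matches 11110xxx → 4-byte sequence.
Byte 1: 0xF1 = 11110001, payload 001 (3 bits).
Byte 2: 0xA9 = 10101001 (10xxxxxx ✓), payload 101001.
Byte 3: 0xAE = 10101110 (10xxxxxx ✓), payload 101110.
Byte 4: 0x95 = 10010101 (10xxxxxx ✓), payload 010101.
Concatenate: 001101001101110010101 = 0x69B95 (21 bits → U+69B95).

U+69B95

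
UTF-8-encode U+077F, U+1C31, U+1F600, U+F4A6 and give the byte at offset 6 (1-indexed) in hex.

0xF0

1-indexed offset 6 is 0-indexed offset 5.
U+077F → 2-byte form DD BF at offsets 0–1.
U+1C31 → 3-byte form E1 B0 B1 at offsets 2–4.
U+1F600 → 4-byte form F0 9F 98 80 at offsets 5–8.
Offset 5 falls in char 3's range; it's byte 1 of F0 9F 98 80 = 0xF0.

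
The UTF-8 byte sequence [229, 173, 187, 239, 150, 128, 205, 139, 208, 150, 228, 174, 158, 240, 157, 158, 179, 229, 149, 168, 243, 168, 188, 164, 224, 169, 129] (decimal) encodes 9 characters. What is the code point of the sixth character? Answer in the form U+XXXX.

U+1D7B3

Offset 0: leading byte 0xE5 = 11100101 → 3-byte char #1 = E5 AD BB.
Offset 3: leading byte 0xEF = 11101111 → 3-byte char #2 = EF 96 80.
Offset 6: leading byte 0xCD = 11001101 → 2-byte char #3 = CD 8B.
Offset 8: leading byte 0xD0 = 11010000 → 2-byte char #4 = D0 96.
Offset 10: leading byte 0xE4 = 11100100 → 3-byte char #5 = E4 AE 9E.
Offset 13: leading byte 0xF0 = 11110000 → 4-byte char #6 = F0 9D 9E B3.
Leading byte 0xF0 = 11110000 matches 11110xxx → 4-byte sequence.
Byte 1: 0xF0 = 11110000, payload 000 (3 bits).
Byte 2: 0x9D = 10011101 (10xxxxxx ✓), payload 011101.
Byte 3: 0x9E = 10011110 (10xxxxxx ✓), payload 011110.
Byte 4: 0xB3 = 10110011 (10xxxxxx ✓), payload 110011.
Concatenate: 000011101011110110011 = 0x1D7B3 (21 bits → U+1D7B3).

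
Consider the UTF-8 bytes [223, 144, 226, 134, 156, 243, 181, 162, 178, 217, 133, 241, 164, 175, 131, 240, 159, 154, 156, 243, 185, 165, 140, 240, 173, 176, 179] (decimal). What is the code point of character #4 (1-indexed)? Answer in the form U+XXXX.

Offset 0: leading byte 0xDF = 11011111 → 2-byte char #1 = DF 90.
Offset 2: leading byte 0xE2 = 11100010 → 3-byte char #2 = E2 86 9C.
Offset 5: leading byte 0xF3 = 11110011 → 4-byte char #3 = F3 B5 A2 B2.
Offset 9: leading byte 0xD9 = 11011001 → 2-byte char #4 = D9 85.
Leading byte 0xD9 = 11011001 matches 110xxxxx → 2-byte sequence.
Byte 1: 0xD9 = 11011001, payload 11001 (5 bits).
Byte 2: 0x85 = 10000101 (10xxxxxx ✓), payload 000101.
Concatenate: 11001000101 = 0x645 (11 bits → U+0645).

U+0645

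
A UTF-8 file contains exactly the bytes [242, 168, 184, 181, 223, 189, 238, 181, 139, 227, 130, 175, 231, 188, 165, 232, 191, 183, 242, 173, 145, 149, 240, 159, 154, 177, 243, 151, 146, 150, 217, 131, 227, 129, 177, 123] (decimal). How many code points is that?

Byte at offset 0: 0xF2 = 11110010 → 4-byte char (#1). Advance 4.
Byte at offset 4: 0xDF = 11011111 → 2-byte char (#2). Advance 2.
Byte at offset 6: 0xEE = 11101110 → 3-byte char (#3). Advance 3.
Byte at offset 9: 0xE3 = 11100011 → 3-byte char (#4). Advance 3.
Byte at offset 12: 0xE7 = 11100111 → 3-byte char (#5). Advance 3.
Byte at offset 15: 0xE8 = 11101000 → 3-byte char (#6). Advance 3.
Byte at offset 18: 0xF2 = 11110010 → 4-byte char (#7). Advance 4.
Byte at offset 22: 0xF0 = 11110000 → 4-byte char (#8). Advance 4.
Byte at offset 26: 0xF3 = 11110011 → 4-byte char (#9). Advance 4.
Byte at offset 30: 0xD9 = 11011001 → 2-byte char (#10). Advance 2.
Byte at offset 32: 0xE3 = 11100011 → 3-byte char (#11). Advance 3.
Byte at offset 35: 0x7B = 01111011 → 1-byte char (#12). Advance 1.
Reached end at offset 36 after 12 code points.

12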